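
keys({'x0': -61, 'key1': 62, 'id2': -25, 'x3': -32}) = ['x0', 'key1', 'id2', 'x3']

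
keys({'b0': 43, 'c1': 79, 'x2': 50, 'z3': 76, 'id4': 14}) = ['b0', 'c1', 'x2', 'z3', 'id4']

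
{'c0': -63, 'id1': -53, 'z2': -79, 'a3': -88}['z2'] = -79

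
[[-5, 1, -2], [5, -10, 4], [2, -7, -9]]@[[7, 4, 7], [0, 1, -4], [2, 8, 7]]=C[0][0] = (-5)*(7) + (1)*(0) + (-2)*(2) = -39
C[0][1] = (-5)*(4) + (1)*(1) + (-2)*(8) = -35
C[0][2] = (-5)*(7) + (1)*(-4) + (-2)*(7) = -53
C[1][0] = (5)*(7) + (-10)*(0) + (4)*(2) = 43
C[1][1] = (5)*(4) + (-10)*(1) + (4)*(8) = 42
C[1][2] = (5)*(7) + (-10)*(-4) + (4)*(7) = 103
... (3 more cells)
= [[-39, -35, -53], [43, 42, 103], [-4, -71, -21]]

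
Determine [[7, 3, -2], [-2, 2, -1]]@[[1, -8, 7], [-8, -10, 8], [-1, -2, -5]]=[[-15, -82, 83], [-17, -2, 7]]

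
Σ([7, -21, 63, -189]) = 7 + -21 + 63 + -189
= -140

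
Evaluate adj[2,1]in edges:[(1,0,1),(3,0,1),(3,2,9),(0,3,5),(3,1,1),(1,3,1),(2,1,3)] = 3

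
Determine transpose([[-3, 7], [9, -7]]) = [[-3, 9], [7, -7]]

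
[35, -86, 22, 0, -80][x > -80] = keep x where x > -80: 35✓, -86✗, 22✓, 0✓, -80✗
= [35, 22, 0]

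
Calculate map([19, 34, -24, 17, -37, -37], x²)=[361, 1156, 576, 289, 1369, 1369]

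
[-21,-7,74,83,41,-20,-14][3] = 83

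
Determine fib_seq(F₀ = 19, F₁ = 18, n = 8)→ [19, 18, 37, 55, 92, 147, 239, 386]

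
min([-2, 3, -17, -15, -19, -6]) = -19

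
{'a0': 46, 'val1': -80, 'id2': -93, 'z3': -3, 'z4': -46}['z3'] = -3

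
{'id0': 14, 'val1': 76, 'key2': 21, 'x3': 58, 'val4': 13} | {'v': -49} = {'id0': 14, 'val1': 76, 'key2': 21, 'x3': 58, 'val4': 13, 'v': -49}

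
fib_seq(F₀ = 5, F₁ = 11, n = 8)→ F_2 = F_1 + F_0 = 16
F_3 = F_2 + F_1 = 27
F_4 = F_3 + F_2 = 43
...
= [5, 11, 16, 27, 43, 70, 113, 183]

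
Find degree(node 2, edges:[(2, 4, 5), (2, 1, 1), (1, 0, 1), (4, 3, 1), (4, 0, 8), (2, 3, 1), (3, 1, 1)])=incident: (2,4), (2,1), (2,3)
= 3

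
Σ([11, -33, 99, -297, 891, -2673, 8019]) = 11 + -33 + 99 + -297 + 891 + -2673 + 8019
= 6017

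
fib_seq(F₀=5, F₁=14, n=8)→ [5, 14, 19, 33, 52, 85, 137, 222]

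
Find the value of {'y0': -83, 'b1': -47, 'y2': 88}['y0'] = -83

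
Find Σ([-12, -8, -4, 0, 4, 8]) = -12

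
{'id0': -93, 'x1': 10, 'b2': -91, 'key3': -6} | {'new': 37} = {'id0': -93, 'x1': 10, 'b2': -91, 'key3': -6, 'new': 37}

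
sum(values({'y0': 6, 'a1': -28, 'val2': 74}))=6 + (-28) + 74
= 52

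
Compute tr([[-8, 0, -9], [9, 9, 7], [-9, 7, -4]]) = -3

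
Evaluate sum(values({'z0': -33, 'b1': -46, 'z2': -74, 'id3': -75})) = -228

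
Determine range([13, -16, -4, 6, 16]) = 32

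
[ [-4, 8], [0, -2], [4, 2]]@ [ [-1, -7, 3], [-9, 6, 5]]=C[0][0] = (-4)*(-1) + (8)*(-9) = -68
C[0][1] = (-4)*(-7) + (8)*(6) = 76
C[0][2] = (-4)*(3) + (8)*(5) = 28
C[1][0] = (0)*(-1) + (-2)*(-9) = 18
C[1][1] = (0)*(-7) + (-2)*(6) = -12
C[1][2] = (0)*(3) + (-2)*(5) = -10
... (3 more cells)
= [[-68, 76, 28], [18, -12, -10], [-22, -16, 22]]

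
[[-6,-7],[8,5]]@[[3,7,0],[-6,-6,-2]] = [[24, 0, 14], [-6, 26, -10]]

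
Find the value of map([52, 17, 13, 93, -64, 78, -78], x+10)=52+10=62, 17+10=27, 13+10=23, 93+10=103, -64+10=-54, 78+10=88, -78+10=-68
= [62, 27, 23, 103, -54, 88, -68]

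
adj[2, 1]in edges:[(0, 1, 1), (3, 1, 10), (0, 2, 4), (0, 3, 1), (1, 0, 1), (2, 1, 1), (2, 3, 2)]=1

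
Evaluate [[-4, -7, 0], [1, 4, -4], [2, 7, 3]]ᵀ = [[-4, 1, 2], [-7, 4, 7], [0, -4, 3]]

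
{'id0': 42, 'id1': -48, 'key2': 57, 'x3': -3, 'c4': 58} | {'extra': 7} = {'id0': 42, 'id1': -48, 'key2': 57, 'x3': -3, 'c4': 58, 'extra': 7}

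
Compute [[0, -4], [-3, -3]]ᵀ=[[0, -3], [-4, -3]]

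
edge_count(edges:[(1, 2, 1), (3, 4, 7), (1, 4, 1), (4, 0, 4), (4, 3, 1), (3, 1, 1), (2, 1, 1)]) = 7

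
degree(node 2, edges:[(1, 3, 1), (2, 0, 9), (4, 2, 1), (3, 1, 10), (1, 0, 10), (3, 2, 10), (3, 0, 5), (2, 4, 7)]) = incident: (2,0), (4,2), (3,2), (2,4)
= 4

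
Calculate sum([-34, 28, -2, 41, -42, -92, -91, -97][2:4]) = 39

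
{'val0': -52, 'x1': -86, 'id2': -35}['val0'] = -52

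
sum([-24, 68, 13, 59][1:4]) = slice → [68, 13, 59]
68 + 13 + 59
= 140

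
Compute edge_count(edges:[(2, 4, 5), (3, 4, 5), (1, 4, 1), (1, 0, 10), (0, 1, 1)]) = 5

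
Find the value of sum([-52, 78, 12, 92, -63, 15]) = (-52) + 78 + 12 + 92 + (-63) + 15
= 82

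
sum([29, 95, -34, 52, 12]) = 29 + 95 + (-34) + 52 + 12
= 154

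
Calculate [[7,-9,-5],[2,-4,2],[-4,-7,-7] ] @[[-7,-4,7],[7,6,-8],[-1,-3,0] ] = [[-107, -67, 121], [-44, -38, 46], [-14, -5, 28]]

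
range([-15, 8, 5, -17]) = 25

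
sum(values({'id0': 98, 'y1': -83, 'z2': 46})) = 98 + (-83) + 46
= 61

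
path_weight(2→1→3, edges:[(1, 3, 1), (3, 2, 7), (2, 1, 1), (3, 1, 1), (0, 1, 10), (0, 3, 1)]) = w(2→1)=1 + w(1→3)=1
= 2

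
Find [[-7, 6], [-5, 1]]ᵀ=[[-7, -5], [6, 1]]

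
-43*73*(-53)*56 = 9316552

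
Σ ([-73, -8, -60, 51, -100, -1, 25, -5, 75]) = (-73) + (-8) + (-60) + 51 + (-100) + (-1) + 25 + (-5) + 75
= -96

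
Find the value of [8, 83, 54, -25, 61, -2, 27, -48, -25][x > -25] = keep x where x > -25: 8✓, 83✓, 54✓, -25✗, 61✓, -2✓, 27✓, -48✗, -25✗
= [8, 83, 54, 61, -2, 27]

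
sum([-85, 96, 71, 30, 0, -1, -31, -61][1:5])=slice → [96, 71, 30, 0]
96 + 71 + 30 + 0
= 197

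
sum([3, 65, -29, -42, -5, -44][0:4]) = slice → [3, 65, -29, -42]
3 + 65 + (-29) + (-42)
= -3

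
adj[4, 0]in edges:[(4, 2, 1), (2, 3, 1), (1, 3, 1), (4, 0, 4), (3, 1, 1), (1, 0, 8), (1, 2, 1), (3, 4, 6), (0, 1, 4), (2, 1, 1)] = 4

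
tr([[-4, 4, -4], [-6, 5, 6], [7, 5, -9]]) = diagonal: (-4) + 5 + (-9)
= -8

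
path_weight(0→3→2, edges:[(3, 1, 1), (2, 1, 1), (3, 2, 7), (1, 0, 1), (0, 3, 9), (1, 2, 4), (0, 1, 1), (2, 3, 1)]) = w(0→3)=9 + w(3→2)=7
= 16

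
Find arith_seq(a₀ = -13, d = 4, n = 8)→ a_0 = -13 + 0*4 = -13
a_1 = -13 + 1*4 = -9
a_2 = -13 + 2*4 = -5
...
= [-13, -9, -5, -1, 3, 7, 11, 15]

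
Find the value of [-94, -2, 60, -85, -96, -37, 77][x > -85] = [-2, 60, -37, 77]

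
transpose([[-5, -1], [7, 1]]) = [[-5, 7], [-1, 1]]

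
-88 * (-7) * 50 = 30800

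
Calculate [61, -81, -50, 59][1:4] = [-81, -50, 59]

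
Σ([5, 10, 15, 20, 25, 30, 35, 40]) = 5 + 10 + 15 + 20 + 25 + 30 + 35 + 40
= 180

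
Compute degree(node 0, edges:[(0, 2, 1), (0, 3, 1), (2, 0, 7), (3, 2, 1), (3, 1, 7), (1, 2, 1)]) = incident: (0,2), (0,3), (2,0)
= 3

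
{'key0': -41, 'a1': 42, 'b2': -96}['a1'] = 42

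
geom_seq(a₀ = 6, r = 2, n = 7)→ a_0 = 6*2^0 = 6
a_1 = 6*2^1 = 12
a_2 = 6*2^2 = 24
...
= [6, 12, 24, 48, 96, 192, 384]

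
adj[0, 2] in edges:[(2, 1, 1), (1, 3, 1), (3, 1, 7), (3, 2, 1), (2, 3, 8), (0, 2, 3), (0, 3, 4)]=3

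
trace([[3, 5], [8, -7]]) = -4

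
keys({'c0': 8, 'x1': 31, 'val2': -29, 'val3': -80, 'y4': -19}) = ['c0', 'x1', 'val2', 'val3', 'y4']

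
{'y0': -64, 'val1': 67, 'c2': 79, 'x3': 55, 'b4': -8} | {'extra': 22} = {'y0': -64, 'val1': 67, 'c2': 79, 'x3': 55, 'b4': -8, 'extra': 22}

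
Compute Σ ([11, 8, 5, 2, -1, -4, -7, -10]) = 11 + 8 + 5 + 2 + (-1) + (-4) + (-7) + (-10)
= 4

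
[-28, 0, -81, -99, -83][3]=-99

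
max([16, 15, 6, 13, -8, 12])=16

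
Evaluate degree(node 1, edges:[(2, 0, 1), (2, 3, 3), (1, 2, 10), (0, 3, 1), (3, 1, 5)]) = incident: (1,2), (3,1)
= 2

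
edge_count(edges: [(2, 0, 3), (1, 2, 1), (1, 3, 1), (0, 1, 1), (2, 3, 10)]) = 5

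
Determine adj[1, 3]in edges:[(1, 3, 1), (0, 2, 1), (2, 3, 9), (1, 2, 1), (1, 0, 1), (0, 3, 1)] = 1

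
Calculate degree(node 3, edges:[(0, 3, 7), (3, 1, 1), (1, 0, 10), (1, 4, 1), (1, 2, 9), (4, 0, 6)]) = 2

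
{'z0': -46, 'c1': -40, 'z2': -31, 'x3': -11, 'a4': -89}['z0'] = -46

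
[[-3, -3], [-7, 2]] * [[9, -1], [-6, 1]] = C[0][0] = (-3)*(9) + (-3)*(-6) = -9
C[0][1] = (-3)*(-1) + (-3)*(1) = 0
C[1][0] = (-7)*(9) + (2)*(-6) = -75
C[1][1] = (-7)*(-1) + (2)*(1) = 9
= [[-9, 0], [-75, 9]]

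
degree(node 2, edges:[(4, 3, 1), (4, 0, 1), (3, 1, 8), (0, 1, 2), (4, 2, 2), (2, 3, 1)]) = 2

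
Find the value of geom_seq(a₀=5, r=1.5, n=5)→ [5.0, 7.5, 11.25, 16.875, 25.3125]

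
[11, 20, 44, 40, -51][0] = 11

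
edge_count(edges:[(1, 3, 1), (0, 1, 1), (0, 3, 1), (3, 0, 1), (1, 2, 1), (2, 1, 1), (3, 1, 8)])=7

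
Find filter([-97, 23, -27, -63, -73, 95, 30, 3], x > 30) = keep x where x > 30: -97✗, 23✗, -27✗, -63✗, -73✗, 95✓, 30✗, 3✗
= [95]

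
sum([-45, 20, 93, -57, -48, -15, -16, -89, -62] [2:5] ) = -12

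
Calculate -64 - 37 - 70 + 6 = -165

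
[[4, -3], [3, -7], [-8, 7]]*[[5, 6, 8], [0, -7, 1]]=[[20, 45, 29], [15, 67, 17], [-40, -97, -57]]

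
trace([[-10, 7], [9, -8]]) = -18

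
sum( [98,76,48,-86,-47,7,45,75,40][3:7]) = slice → [-86, -47, 7, 45]
(-86) + (-47) + 7 + 45
= -81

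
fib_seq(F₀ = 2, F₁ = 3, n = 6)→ F_2 = F_1 + F_0 = 5
F_3 = F_2 + F_1 = 8
F_4 = F_3 + F_2 = 13
...
= [2, 3, 5, 8, 13, 21]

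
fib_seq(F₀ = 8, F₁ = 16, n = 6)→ [8, 16, 24, 40, 64, 104]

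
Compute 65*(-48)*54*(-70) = 11793600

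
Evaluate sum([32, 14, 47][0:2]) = slice → [32, 14]
32 + 14
= 46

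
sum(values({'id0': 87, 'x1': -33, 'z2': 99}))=153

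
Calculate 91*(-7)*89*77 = -4365361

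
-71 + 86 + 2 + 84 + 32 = 133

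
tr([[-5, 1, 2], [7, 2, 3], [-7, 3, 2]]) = -1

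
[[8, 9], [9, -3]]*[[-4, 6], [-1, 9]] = C[0][0] = (8)*(-4) + (9)*(-1) = -41
C[0][1] = (8)*(6) + (9)*(9) = 129
C[1][0] = (9)*(-4) + (-3)*(-1) = -33
C[1][1] = (9)*(6) + (-3)*(9) = 27
= [[-41, 129], [-33, 27]]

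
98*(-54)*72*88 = -33530112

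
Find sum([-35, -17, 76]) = (-35) + (-17) + 76
= 24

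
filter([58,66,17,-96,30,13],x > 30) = [58, 66]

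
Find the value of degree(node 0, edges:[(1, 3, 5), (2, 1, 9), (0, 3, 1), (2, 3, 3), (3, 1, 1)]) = 1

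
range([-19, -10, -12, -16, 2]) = 21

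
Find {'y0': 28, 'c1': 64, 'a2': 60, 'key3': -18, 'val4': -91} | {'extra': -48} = {'y0': 28, 'c1': 64, 'a2': 60, 'key3': -18, 'val4': -91, 'extra': -48}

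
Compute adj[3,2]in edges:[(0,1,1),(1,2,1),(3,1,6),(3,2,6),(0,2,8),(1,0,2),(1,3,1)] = 6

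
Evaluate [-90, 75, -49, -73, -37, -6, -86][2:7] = [-49, -73, -37, -6, -86]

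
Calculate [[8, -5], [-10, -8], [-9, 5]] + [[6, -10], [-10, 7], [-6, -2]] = [[14, -15], [-20, -1], [-15, 3]]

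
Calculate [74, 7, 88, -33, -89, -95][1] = 7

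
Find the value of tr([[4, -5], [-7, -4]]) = diagonal: 4 + (-4)
= 0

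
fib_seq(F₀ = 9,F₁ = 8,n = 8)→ [9, 8, 17, 25, 42, 67, 109, 176]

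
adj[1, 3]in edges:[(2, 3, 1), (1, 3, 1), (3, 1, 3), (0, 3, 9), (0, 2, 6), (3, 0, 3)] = 1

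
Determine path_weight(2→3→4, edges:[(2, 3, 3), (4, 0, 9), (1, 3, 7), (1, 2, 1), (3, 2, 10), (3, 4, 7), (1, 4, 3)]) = w(2→3)=3 + w(3→4)=7
= 10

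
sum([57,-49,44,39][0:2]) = slice → [57, -49]
57 + (-49)
= 8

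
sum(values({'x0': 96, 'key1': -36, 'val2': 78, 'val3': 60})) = 96 + (-36) + 78 + 60
= 198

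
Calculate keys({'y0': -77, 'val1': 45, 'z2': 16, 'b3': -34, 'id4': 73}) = ['y0', 'val1', 'z2', 'b3', 'id4']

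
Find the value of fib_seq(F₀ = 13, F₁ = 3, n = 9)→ [13, 3, 16, 19, 35, 54, 89, 143, 232]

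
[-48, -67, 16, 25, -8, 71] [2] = 16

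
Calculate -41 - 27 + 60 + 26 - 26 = -8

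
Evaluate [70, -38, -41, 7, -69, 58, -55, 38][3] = 7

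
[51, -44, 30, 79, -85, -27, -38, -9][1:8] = [-44, 30, 79, -85, -27, -38, -9]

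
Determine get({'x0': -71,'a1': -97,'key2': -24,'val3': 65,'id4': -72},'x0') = -71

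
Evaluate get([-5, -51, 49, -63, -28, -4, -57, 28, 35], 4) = -28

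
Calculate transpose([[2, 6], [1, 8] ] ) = [[2, 1], [6, 8]]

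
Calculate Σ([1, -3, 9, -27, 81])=1 + -3 + 9 + -27 + 81
= 61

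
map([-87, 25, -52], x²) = (-87)²=7569, (25)²=625, (-52)²=2704
= [7569, 625, 2704]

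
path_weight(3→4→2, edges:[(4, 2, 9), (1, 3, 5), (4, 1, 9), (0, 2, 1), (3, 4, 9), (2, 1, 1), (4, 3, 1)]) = 18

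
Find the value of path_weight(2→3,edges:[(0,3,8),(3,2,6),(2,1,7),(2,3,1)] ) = w(2→3)=1
= 1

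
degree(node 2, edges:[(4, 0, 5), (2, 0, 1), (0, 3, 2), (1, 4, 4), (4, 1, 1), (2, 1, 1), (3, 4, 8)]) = 2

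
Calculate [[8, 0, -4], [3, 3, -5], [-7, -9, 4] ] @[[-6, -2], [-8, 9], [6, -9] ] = [[-72, 20], [-72, 66], [138, -103]]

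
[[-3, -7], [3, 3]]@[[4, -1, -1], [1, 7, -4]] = C[0][0] = (-3)*(4) + (-7)*(1) = -19
C[0][1] = (-3)*(-1) + (-7)*(7) = -46
C[0][2] = (-3)*(-1) + (-7)*(-4) = 31
C[1][0] = (3)*(4) + (3)*(1) = 15
C[1][1] = (3)*(-1) + (3)*(7) = 18
C[1][2] = (3)*(-1) + (3)*(-4) = -15
= [[-19, -46, 31], [15, 18, -15]]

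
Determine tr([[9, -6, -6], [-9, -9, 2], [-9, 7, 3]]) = diagonal: 9 + (-9) + 3
= 3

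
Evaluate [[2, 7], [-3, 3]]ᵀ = [[2, -3], [7, 3]]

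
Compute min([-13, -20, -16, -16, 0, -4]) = -20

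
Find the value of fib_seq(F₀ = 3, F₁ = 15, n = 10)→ [3, 15, 18, 33, 51, 84, 135, 219, 354, 573]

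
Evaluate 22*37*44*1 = 35816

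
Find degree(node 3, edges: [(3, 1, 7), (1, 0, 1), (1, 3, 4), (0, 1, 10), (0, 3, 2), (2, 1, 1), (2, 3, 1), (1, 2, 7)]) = incident: (3,1), (1,3), (0,3), (2,3)
= 4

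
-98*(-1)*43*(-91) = -383474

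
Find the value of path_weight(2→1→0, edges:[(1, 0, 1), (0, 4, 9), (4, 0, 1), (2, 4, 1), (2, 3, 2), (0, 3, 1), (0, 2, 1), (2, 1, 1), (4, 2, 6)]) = 2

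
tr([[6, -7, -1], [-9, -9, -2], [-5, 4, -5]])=diagonal: 6 + (-9) + (-5)
= -8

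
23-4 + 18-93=-56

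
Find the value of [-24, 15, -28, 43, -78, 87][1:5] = [15, -28, 43, -78]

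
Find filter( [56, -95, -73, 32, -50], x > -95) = [56, -73, 32, -50]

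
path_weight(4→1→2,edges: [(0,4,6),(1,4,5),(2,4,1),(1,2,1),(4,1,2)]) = w(4→1)=2 + w(1→2)=1
= 3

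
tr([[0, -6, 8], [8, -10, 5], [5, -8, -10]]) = -20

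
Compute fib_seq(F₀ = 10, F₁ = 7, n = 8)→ [10, 7, 17, 24, 41, 65, 106, 171]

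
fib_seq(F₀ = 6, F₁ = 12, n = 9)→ F_2 = F_1 + F_0 = 18
F_3 = F_2 + F_1 = 30
F_4 = F_3 + F_2 = 48
...
= [6, 12, 18, 30, 48, 78, 126, 204, 330]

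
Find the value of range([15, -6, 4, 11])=21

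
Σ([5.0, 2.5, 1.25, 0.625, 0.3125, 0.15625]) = 5.0 + 2.5 + 1.25 + 0.625 + 0.3125 + 0.15625
= 9.84375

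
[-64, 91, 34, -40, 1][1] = 91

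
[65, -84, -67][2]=-67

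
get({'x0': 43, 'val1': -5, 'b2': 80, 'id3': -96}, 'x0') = 43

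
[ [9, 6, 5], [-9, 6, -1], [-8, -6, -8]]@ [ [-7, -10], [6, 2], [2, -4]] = [[-17, -98], [97, 106], [4, 100]]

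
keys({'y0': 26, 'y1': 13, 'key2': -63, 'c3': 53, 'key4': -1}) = ['y0', 'y1', 'key2', 'c3', 'key4']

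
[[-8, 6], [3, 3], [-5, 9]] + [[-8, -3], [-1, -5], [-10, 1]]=[[-16, 3], [2, -2], [-15, 10]]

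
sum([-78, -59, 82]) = -55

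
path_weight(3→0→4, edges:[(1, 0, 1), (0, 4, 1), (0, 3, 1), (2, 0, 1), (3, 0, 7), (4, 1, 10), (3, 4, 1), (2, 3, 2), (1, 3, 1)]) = w(3→0)=7 + w(0→4)=1
= 8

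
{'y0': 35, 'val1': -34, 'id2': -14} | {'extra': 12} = {'y0': 35, 'val1': -34, 'id2': -14, 'extra': 12}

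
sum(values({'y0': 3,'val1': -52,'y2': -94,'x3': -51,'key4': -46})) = -240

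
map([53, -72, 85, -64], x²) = [2809, 5184, 7225, 4096]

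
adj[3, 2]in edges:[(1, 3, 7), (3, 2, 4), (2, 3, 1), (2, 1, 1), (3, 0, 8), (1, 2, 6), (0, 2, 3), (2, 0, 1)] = 4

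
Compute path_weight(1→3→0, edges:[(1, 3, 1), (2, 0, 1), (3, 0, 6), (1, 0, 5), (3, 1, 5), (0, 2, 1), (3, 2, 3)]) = w(1→3)=1 + w(3→0)=6
= 7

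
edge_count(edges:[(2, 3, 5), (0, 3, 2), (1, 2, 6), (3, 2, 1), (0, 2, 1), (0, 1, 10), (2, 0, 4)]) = 7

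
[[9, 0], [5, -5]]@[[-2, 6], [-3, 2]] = [[-18, 54], [5, 20]]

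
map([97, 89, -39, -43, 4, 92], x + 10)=[107, 99, -29, -33, 14, 102]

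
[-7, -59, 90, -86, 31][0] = -7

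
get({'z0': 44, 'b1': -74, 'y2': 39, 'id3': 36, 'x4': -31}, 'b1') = -74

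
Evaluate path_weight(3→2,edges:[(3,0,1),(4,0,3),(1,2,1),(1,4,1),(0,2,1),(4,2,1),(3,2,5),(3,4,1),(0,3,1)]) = w(3→2)=5
= 5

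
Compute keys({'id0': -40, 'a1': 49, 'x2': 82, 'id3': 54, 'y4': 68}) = ['id0', 'a1', 'x2', 'id3', 'y4']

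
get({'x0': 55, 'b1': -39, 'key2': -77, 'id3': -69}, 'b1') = -39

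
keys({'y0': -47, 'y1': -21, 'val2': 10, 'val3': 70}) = ['y0', 'y1', 'val2', 'val3']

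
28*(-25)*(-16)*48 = 537600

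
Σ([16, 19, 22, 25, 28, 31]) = 16 + 19 + 22 + 25 + 28 + 31
= 141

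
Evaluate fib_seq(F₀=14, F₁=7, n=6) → [14, 7, 21, 28, 49, 77]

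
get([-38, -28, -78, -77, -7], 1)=-28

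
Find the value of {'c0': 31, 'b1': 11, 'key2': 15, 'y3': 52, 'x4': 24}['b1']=11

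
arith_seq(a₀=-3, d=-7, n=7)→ [-3, -10, -17, -24, -31, -38, -45]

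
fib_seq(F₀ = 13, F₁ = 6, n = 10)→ [13, 6, 19, 25, 44, 69, 113, 182, 295, 477]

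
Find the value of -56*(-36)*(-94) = -189504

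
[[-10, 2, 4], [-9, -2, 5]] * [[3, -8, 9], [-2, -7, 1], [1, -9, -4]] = C[0][0] = (-10)*(3) + (2)*(-2) + (4)*(1) = -30
C[0][1] = (-10)*(-8) + (2)*(-7) + (4)*(-9) = 30
C[0][2] = (-10)*(9) + (2)*(1) + (4)*(-4) = -104
C[1][0] = (-9)*(3) + (-2)*(-2) + (5)*(1) = -18
C[1][1] = (-9)*(-8) + (-2)*(-7) + (5)*(-9) = 41
C[1][2] = (-9)*(9) + (-2)*(1) + (5)*(-4) = -103
= [[-30, 30, -104], [-18, 41, -103]]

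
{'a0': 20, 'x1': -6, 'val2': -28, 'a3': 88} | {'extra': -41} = {'a0': 20, 'x1': -6, 'val2': -28, 'a3': 88, 'extra': -41}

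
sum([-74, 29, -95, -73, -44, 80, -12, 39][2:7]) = -144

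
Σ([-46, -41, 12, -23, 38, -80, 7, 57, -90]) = -166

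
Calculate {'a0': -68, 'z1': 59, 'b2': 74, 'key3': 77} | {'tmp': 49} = {'a0': -68, 'z1': 59, 'b2': 74, 'key3': 77, 'tmp': 49}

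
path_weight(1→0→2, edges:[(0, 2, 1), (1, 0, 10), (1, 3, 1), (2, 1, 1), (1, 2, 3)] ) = w(1→0)=10 + w(0→2)=1
= 11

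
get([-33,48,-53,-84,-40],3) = -84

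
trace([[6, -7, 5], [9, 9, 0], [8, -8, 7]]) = 22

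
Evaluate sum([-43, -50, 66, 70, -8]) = 35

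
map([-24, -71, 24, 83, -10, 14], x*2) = [-48, -142, 48, 166, -20, 28]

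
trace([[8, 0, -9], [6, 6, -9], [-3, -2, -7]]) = diagonal: 8 + 6 + (-7)
= 7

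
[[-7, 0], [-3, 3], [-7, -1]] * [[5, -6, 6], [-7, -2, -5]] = [[-35, 42, -42], [-36, 12, -33], [-28, 44, -37]]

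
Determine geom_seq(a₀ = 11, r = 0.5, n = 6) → a_0 = 11*0.5^0 = 11.0
a_1 = 11*0.5^1 = 5.5
a_2 = 11*0.5^2 = 2.75
...
= [11.0, 5.5, 2.75, 1.375, 0.6875, 0.34375]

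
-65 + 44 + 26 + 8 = 13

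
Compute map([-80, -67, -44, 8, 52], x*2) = [-160, -134, -88, 16, 104]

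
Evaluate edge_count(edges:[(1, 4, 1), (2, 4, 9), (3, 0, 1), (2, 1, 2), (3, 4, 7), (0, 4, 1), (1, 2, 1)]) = 7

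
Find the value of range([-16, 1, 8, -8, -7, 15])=31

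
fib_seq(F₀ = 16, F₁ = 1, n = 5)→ F_2 = F_1 + F_0 = 17
F_3 = F_2 + F_1 = 18
F_4 = F_3 + F_2 = 35
= [16, 1, 17, 18, 35]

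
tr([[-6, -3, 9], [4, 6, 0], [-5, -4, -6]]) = -6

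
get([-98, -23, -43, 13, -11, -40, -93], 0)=-98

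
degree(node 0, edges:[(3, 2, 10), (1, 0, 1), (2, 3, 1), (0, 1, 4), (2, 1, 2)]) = incident: (1,0), (0,1)
= 2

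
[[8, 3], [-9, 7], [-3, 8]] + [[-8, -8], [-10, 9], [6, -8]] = [[0, -5], [-19, 16], [3, 0]]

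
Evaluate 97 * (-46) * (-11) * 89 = 4368298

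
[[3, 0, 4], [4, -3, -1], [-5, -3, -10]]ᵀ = [[3, 4, -5], [0, -3, -3], [4, -1, -10]]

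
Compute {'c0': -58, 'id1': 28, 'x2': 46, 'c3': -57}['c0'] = -58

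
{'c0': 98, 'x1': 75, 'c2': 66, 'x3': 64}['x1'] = 75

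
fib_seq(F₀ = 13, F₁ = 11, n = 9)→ [13, 11, 24, 35, 59, 94, 153, 247, 400]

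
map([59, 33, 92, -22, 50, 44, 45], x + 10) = [69, 43, 102, -12, 60, 54, 55]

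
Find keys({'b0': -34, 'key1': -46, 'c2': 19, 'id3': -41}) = ['b0', 'key1', 'c2', 'id3']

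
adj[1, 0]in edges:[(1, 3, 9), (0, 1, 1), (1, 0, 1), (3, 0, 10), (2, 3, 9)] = 1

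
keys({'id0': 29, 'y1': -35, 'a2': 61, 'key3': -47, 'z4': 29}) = ['id0', 'y1', 'a2', 'key3', 'z4']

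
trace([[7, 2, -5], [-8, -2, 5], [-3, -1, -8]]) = diagonal: 7 + (-2) + (-8)
= -3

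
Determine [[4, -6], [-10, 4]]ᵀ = [[4, -10], [-6, 4]]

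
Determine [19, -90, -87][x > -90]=[19, -87]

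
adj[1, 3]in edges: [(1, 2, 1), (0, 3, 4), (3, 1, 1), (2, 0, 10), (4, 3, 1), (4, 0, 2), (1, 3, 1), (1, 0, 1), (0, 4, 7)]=1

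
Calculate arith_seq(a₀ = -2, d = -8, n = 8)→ [-2, -10, -18, -26, -34, -42, -50, -58]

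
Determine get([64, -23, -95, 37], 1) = -23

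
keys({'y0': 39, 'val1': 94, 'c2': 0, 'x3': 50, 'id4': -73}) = ['y0', 'val1', 'c2', 'x3', 'id4']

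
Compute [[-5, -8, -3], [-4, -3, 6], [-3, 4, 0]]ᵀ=[[-5, -4, -3], [-8, -3, 4], [-3, 6, 0]]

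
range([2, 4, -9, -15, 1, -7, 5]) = 20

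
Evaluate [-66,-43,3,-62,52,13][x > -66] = keep x where x > -66: -66✗, -43✓, 3✓, -62✓, 52✓, 13✓
= [-43, 3, -62, 52, 13]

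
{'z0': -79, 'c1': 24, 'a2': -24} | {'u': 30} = {'z0': -79, 'c1': 24, 'a2': -24, 'u': 30}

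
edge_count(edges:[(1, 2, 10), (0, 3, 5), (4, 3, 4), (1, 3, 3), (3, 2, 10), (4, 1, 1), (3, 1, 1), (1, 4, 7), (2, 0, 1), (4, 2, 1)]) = 10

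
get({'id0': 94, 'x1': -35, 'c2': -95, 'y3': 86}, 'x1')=-35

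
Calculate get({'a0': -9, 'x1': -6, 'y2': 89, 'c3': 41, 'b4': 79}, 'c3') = 41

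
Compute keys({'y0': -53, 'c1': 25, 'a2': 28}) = ['y0', 'c1', 'a2']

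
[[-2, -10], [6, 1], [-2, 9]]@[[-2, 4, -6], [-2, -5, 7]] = C[0][0] = (-2)*(-2) + (-10)*(-2) = 24
C[0][1] = (-2)*(4) + (-10)*(-5) = 42
C[0][2] = (-2)*(-6) + (-10)*(7) = -58
C[1][0] = (6)*(-2) + (1)*(-2) = -14
C[1][1] = (6)*(4) + (1)*(-5) = 19
C[1][2] = (6)*(-6) + (1)*(7) = -29
... (3 more cells)
= [[24, 42, -58], [-14, 19, -29], [-14, -53, 75]]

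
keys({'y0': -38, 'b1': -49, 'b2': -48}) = ['y0', 'b1', 'b2']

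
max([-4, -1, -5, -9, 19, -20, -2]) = 19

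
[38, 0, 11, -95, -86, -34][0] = 38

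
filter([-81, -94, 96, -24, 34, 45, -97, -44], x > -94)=[-81, 96, -24, 34, 45, -44]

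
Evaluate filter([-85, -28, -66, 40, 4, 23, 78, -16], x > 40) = [78]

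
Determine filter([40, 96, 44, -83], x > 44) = [96]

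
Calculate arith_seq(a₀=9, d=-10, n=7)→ [9, -1, -11, -21, -31, -41, -51]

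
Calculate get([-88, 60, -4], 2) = -4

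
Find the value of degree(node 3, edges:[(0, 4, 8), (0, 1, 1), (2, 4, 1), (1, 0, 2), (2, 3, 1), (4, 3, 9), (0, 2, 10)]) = 2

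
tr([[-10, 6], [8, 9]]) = -1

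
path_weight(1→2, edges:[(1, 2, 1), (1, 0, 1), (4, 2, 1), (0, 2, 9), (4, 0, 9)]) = w(1→2)=1
= 1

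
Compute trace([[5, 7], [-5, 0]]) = diagonal: 5 + 0
= 5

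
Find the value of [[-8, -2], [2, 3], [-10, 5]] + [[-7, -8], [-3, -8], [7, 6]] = [[-15, -10], [-1, -5], [-3, 11]]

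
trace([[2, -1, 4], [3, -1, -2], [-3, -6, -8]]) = -7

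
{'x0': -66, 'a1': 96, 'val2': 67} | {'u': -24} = {'x0': -66, 'a1': 96, 'val2': 67, 'u': -24}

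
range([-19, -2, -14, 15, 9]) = 34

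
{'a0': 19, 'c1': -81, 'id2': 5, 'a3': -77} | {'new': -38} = {'a0': 19, 'c1': -81, 'id2': 5, 'a3': -77, 'new': -38}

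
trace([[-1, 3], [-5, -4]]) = diagonal: (-1) + (-4)
= -5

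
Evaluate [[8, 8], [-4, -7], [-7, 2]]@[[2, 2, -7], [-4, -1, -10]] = C[0][0] = (8)*(2) + (8)*(-4) = -16
C[0][1] = (8)*(2) + (8)*(-1) = 8
C[0][2] = (8)*(-7) + (8)*(-10) = -136
C[1][0] = (-4)*(2) + (-7)*(-4) = 20
C[1][1] = (-4)*(2) + (-7)*(-1) = -1
C[1][2] = (-4)*(-7) + (-7)*(-10) = 98
... (3 more cells)
= [[-16, 8, -136], [20, -1, 98], [-22, -16, 29]]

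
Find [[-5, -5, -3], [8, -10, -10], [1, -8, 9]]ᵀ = [[-5, 8, 1], [-5, -10, -8], [-3, -10, 9]]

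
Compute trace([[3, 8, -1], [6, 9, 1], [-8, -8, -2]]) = 10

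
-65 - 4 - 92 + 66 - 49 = -144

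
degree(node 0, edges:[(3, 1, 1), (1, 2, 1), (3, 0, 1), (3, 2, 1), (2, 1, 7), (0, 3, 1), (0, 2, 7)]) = 3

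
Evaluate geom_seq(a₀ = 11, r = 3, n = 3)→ a_0 = 11*3^0 = 11
a_1 = 11*3^1 = 33
a_2 = 11*3^2 = 99
= [11, 33, 99]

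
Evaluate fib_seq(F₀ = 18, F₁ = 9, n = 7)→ [18, 9, 27, 36, 63, 99, 162]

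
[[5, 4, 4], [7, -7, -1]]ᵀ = [[5, 7], [4, -7], [4, -1]]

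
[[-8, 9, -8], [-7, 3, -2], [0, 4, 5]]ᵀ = [[-8, -7, 0], [9, 3, 4], [-8, -2, 5]]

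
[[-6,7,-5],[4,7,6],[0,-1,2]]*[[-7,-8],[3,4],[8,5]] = C[0][0] = (-6)*(-7) + (7)*(3) + (-5)*(8) = 23
C[0][1] = (-6)*(-8) + (7)*(4) + (-5)*(5) = 51
C[1][0] = (4)*(-7) + (7)*(3) + (6)*(8) = 41
C[1][1] = (4)*(-8) + (7)*(4) + (6)*(5) = 26
C[2][0] = (0)*(-7) + (-1)*(3) + (2)*(8) = 13
C[2][1] = (0)*(-8) + (-1)*(4) + (2)*(5) = 6
= [[23, 51], [41, 26], [13, 6]]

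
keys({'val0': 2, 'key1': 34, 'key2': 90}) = ['val0', 'key1', 'key2']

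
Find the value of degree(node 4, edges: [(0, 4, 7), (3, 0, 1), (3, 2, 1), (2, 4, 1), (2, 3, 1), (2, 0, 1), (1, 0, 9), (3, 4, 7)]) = 3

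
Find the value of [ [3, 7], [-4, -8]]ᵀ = [[3, -4], [7, -8]]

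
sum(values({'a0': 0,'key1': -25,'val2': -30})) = -55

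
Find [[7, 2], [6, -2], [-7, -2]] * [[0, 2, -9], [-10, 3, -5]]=[[-20, 20, -73], [20, 6, -44], [20, -20, 73]]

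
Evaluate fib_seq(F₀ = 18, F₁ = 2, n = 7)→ F_2 = F_1 + F_0 = 20
F_3 = F_2 + F_1 = 22
F_4 = F_3 + F_2 = 42
...
= [18, 2, 20, 22, 42, 64, 106]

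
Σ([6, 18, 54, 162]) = 240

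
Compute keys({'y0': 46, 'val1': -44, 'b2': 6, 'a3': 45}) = ['y0', 'val1', 'b2', 'a3']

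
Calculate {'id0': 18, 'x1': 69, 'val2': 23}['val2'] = 23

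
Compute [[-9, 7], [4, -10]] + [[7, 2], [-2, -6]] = [[-2, 9], [2, -16]]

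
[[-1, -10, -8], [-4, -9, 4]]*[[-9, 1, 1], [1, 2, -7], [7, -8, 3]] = [[-57, 43, 45], [55, -54, 71]]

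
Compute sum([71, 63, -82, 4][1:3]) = -19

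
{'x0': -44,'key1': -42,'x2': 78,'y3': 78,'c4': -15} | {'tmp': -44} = {'x0': -44, 'key1': -42, 'x2': 78, 'y3': 78, 'c4': -15, 'tmp': -44}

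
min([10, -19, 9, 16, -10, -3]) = -19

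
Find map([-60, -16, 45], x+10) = -60+10=-50, -16+10=-6, 45+10=55
= [-50, -6, 55]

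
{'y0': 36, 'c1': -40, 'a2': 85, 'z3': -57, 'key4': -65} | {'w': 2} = {'y0': 36, 'c1': -40, 'a2': 85, 'z3': -57, 'key4': -65, 'w': 2}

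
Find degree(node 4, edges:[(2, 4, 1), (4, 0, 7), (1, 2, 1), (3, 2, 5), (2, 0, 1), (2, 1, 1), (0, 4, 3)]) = incident: (2,4), (4,0), (0,4)
= 3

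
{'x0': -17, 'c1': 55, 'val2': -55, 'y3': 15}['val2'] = -55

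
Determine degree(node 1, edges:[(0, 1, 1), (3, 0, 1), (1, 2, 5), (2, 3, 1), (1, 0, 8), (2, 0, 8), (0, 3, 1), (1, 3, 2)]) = incident: (0,1), (1,2), (1,0), (1,3)
= 4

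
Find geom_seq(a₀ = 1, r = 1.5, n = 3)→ a_0 = 1*1.5^0 = 1.0
a_1 = 1*1.5^1 = 1.5
a_2 = 1*1.5^2 = 2.25
= [1.0, 1.5, 2.25]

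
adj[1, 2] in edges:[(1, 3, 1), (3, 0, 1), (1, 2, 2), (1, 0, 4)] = 2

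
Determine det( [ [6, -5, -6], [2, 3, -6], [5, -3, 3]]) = 252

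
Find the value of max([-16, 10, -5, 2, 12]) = 12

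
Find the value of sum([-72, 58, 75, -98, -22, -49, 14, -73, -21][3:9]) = -249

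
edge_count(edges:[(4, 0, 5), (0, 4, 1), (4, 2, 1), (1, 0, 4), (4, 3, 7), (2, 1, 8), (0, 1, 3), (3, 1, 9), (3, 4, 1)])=9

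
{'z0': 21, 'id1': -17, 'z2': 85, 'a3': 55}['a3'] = 55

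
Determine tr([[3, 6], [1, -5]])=diagonal: 3 + (-5)
= -2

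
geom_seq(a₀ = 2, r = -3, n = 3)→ a_0 = 2*(-3)^0 = 2
a_1 = 2*(-3)^1 = -6
a_2 = 2*(-3)^2 = 18
= [2, -6, 18]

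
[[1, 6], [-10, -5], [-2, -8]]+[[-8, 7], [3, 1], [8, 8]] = [[-7, 13], [-7, -4], [6, 0]]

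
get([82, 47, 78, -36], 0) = 82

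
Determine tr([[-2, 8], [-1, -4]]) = diagonal: (-2) + (-4)
= -6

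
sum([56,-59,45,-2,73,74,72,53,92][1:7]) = 203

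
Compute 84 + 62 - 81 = 65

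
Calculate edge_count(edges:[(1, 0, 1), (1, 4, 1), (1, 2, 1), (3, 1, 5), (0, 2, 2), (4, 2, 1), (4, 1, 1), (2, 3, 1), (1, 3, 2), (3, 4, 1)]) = 10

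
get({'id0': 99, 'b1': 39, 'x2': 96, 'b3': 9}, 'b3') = 9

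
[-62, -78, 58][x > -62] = [58]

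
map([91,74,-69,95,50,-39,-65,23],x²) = (91)²=8281, (74)²=5476, (-69)²=4761, (95)²=9025, (50)²=2500, (-39)²=1521, (-65)²=4225, (23)²=529
= [8281, 5476, 4761, 9025, 2500, 1521, 4225, 529]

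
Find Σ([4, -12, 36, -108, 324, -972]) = 4 + -12 + 36 + -108 + 324 + -972
= -728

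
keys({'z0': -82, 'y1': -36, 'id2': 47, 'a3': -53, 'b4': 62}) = ['z0', 'y1', 'id2', 'a3', 'b4']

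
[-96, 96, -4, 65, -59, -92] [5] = -92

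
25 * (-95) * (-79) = 187625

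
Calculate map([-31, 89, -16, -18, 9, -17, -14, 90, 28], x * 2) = -31*2=-62, 89*2=178, -16*2=-32, -18*2=-36, 9*2=18, -17*2=-34, -14*2=-28, 90*2=180, 28*2=56
= [-62, 178, -32, -36, 18, -34, -28, 180, 56]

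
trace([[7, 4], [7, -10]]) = diagonal: 7 + (-10)
= -3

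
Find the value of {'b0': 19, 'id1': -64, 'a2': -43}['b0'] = 19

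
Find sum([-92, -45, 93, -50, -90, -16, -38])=(-92) + (-45) + 93 + (-50) + (-90) + (-16) + (-38)
= -238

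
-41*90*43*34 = -5394780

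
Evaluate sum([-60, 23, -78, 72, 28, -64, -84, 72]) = (-60) + 23 + (-78) + 72 + 28 + (-64) + (-84) + 72
= -91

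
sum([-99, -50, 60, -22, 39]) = (-99) + (-50) + 60 + (-22) + 39
= -72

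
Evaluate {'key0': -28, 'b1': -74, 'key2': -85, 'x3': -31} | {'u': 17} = {'key0': -28, 'b1': -74, 'key2': -85, 'x3': -31, 'u': 17}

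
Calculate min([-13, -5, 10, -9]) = -13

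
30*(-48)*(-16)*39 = 898560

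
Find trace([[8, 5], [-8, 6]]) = diagonal: 8 + 6
= 14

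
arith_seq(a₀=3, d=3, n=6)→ [3, 6, 9, 12, 15, 18]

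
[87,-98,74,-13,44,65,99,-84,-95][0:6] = [87, -98, 74, -13, 44, 65]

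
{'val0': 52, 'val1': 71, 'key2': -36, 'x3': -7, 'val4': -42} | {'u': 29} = {'val0': 52, 'val1': 71, 'key2': -36, 'x3': -7, 'val4': -42, 'u': 29}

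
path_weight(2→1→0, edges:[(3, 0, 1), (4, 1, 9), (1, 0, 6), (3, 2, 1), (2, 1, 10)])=w(2→1)=10 + w(1→0)=6
= 16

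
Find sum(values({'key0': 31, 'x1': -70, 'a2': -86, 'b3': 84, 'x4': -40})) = 31 + (-70) + (-86) + 84 + (-40)
= -81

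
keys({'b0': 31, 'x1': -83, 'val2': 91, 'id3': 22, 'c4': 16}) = ['b0', 'x1', 'val2', 'id3', 'c4']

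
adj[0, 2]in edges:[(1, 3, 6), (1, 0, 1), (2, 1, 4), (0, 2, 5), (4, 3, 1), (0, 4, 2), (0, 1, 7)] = 5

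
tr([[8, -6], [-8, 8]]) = diagonal: 8 + 8
= 16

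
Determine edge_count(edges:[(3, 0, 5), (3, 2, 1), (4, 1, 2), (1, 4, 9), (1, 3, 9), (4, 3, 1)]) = 6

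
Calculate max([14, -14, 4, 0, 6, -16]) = 14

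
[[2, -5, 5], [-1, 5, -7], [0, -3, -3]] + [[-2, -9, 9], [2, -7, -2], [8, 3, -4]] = [[0, -14, 14], [1, -2, -9], [8, 0, -7]]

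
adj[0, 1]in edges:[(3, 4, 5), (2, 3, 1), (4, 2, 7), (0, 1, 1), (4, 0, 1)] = 1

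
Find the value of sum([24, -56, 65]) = 24 + (-56) + 65
= 33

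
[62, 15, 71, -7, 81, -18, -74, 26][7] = 26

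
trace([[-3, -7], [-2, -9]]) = diagonal: (-3) + (-9)
= -12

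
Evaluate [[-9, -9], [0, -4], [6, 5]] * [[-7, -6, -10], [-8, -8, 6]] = C[0][0] = (-9)*(-7) + (-9)*(-8) = 135
C[0][1] = (-9)*(-6) + (-9)*(-8) = 126
C[0][2] = (-9)*(-10) + (-9)*(6) = 36
C[1][0] = (0)*(-7) + (-4)*(-8) = 32
C[1][1] = (0)*(-6) + (-4)*(-8) = 32
C[1][2] = (0)*(-10) + (-4)*(6) = -24
... (3 more cells)
= [[135, 126, 36], [32, 32, -24], [-82, -76, -30]]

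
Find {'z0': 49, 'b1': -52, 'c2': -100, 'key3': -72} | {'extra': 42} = {'z0': 49, 'b1': -52, 'c2': -100, 'key3': -72, 'extra': 42}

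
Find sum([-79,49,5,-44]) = -69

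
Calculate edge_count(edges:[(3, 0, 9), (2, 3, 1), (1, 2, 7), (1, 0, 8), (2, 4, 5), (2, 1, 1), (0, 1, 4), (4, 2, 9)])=8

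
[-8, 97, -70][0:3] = [-8, 97, -70]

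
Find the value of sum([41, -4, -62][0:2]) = 37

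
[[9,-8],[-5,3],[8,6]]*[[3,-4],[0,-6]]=C[0][0] = (9)*(3) + (-8)*(0) = 27
C[0][1] = (9)*(-4) + (-8)*(-6) = 12
C[1][0] = (-5)*(3) + (3)*(0) = -15
C[1][1] = (-5)*(-4) + (3)*(-6) = 2
C[2][0] = (8)*(3) + (6)*(0) = 24
C[2][1] = (8)*(-4) + (6)*(-6) = -68
= [[27, 12], [-15, 2], [24, -68]]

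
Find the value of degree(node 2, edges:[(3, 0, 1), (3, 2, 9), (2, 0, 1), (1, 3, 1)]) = 2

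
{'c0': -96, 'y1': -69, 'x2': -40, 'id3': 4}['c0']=-96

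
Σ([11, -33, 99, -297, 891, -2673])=11 + -33 + 99 + -297 + 891 + -2673
= -2002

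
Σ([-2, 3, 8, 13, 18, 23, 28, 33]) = (-2) + 3 + 8 + 13 + 18 + 23 + 28 + 33
= 124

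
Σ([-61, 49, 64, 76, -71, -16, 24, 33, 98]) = 196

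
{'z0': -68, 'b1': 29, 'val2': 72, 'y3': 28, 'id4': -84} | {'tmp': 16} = {'z0': -68, 'b1': 29, 'val2': 72, 'y3': 28, 'id4': -84, 'tmp': 16}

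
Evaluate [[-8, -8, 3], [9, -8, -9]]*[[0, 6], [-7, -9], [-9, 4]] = [[29, 36], [137, 90]]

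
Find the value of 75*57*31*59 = 7818975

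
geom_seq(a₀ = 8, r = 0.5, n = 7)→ [8.0, 4.0, 2.0, 1.0, 0.5, 0.25, 0.125]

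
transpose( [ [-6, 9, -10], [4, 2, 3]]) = [[-6, 4], [9, 2], [-10, 3]]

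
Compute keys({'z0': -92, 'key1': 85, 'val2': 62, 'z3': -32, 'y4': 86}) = ['z0', 'key1', 'val2', 'z3', 'y4']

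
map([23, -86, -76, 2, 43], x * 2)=[46, -172, -152, 4, 86]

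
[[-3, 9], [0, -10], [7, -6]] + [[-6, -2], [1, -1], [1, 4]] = [[-9, 7], [1, -11], [8, -2]]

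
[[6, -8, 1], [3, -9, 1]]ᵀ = [[6, 3], [-8, -9], [1, 1]]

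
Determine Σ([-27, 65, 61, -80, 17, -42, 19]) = (-27) + 65 + 61 + (-80) + 17 + (-42) + 19
= 13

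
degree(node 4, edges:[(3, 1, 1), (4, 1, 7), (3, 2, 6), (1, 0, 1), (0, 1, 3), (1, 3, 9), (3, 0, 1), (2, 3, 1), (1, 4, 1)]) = incident: (4,1), (1,4)
= 2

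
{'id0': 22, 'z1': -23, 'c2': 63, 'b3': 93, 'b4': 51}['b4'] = 51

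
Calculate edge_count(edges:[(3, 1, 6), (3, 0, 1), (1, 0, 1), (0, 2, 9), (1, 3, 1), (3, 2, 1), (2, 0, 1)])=7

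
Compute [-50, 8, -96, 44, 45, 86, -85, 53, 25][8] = 25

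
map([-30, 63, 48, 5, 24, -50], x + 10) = [-20, 73, 58, 15, 34, -40]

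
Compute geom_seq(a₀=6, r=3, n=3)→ [6, 18, 54]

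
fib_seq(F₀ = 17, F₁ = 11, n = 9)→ [17, 11, 28, 39, 67, 106, 173, 279, 452]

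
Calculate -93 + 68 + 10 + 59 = 44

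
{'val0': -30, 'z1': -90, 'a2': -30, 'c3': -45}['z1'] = -90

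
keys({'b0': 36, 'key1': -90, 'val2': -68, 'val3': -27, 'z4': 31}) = ['b0', 'key1', 'val2', 'val3', 'z4']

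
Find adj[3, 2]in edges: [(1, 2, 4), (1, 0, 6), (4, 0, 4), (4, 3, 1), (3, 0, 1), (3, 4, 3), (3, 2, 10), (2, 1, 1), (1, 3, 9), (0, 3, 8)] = 10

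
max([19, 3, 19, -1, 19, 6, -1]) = 19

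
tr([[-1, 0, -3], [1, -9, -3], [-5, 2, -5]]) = diagonal: (-1) + (-9) + (-5)
= -15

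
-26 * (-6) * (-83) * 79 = -1022892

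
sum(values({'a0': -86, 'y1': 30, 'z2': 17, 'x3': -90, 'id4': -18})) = (-86) + 30 + 17 + (-90) + (-18)
= -147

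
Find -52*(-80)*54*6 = 1347840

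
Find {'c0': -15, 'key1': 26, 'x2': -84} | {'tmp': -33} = {'c0': -15, 'key1': 26, 'x2': -84, 'tmp': -33}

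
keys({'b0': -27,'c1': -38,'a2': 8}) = ['b0', 'c1', 'a2']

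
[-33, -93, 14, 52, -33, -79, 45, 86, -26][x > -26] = [14, 52, 45, 86]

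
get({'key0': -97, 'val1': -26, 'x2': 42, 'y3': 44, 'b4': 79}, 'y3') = 44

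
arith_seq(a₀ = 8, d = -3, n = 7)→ a_0 = 8 + 0*-3 = 8
a_1 = 8 + 1*-3 = 5
a_2 = 8 + 2*-3 = 2
...
= [8, 5, 2, -1, -4, -7, -10]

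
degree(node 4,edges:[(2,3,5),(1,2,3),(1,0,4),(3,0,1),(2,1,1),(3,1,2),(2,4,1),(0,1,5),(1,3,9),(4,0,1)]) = 2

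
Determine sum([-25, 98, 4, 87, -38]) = 126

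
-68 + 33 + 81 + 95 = 141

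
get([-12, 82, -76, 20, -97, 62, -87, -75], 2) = -76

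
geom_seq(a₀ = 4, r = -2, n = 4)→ a_0 = 4*(-2)^0 = 4
a_1 = 4*(-2)^1 = -8
a_2 = 4*(-2)^2 = 16
...
= [4, -8, 16, -32]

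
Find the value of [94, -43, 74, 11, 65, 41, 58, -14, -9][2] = 74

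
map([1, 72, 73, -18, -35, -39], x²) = (1)²=1, (72)²=5184, (73)²=5329, (-18)²=324, (-35)²=1225, (-39)²=1521
= [1, 5184, 5329, 324, 1225, 1521]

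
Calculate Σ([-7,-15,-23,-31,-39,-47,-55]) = -217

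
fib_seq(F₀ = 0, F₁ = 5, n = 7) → F_2 = F_1 + F_0 = 5
F_3 = F_2 + F_1 = 10
F_4 = F_3 + F_2 = 15
...
= [0, 5, 5, 10, 15, 25, 40]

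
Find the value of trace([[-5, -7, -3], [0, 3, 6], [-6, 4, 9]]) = 7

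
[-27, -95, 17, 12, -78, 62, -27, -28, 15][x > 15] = [17, 62]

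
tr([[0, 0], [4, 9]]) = diagonal: 0 + 9
= 9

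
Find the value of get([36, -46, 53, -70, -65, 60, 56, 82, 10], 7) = 82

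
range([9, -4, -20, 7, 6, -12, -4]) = 29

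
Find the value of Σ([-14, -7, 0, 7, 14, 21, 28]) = 49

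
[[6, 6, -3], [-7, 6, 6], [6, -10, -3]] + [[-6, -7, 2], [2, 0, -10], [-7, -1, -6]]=[[0, -1, -1], [-5, 6, -4], [-1, -11, -9]]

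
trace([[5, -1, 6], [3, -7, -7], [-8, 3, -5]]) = -7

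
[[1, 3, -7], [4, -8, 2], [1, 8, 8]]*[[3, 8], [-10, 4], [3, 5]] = C[0][0] = (1)*(3) + (3)*(-10) + (-7)*(3) = -48
C[0][1] = (1)*(8) + (3)*(4) + (-7)*(5) = -15
C[1][0] = (4)*(3) + (-8)*(-10) + (2)*(3) = 98
C[1][1] = (4)*(8) + (-8)*(4) + (2)*(5) = 10
C[2][0] = (1)*(3) + (8)*(-10) + (8)*(3) = -53
C[2][1] = (1)*(8) + (8)*(4) + (8)*(5) = 80
= [[-48, -15], [98, 10], [-53, 80]]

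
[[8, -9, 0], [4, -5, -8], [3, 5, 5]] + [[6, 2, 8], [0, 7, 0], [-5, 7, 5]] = [[14, -7, 8], [4, 2, -8], [-2, 12, 10]]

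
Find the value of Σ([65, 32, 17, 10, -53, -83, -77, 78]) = 65 + 32 + 17 + 10 + (-53) + (-83) + (-77) + 78
= -11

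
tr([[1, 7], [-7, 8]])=9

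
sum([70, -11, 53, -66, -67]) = -21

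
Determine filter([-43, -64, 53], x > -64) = keep x where x > -64: -43✓, -64✗, 53✓
= [-43, 53]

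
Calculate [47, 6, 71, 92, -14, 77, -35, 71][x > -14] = keep x where x > -14: 47✓, 6✓, 71✓, 92✓, -14✗, 77✓, -35✗, 71✓
= [47, 6, 71, 92, 77, 71]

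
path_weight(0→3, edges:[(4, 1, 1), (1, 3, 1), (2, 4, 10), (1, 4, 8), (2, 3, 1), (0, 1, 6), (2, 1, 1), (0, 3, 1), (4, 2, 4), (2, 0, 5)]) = w(0→3)=1
= 1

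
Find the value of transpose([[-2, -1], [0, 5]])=[[-2, 0], [-1, 5]]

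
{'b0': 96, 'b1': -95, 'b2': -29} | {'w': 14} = {'b0': 96, 'b1': -95, 'b2': -29, 'w': 14}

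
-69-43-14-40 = -166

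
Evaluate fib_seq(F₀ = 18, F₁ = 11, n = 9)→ [18, 11, 29, 40, 69, 109, 178, 287, 465]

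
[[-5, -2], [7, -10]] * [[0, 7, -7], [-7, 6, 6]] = [[14, -47, 23], [70, -11, -109]]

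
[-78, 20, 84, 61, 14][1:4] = [20, 84, 61]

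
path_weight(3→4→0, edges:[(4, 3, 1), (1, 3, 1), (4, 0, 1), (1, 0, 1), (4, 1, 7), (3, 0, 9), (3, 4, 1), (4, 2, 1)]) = w(3→4)=1 + w(4→0)=1
= 2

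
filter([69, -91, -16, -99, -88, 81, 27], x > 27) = [69, 81]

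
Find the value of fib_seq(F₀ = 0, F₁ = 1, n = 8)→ F_2 = F_1 + F_0 = 1
F_3 = F_2 + F_1 = 2
F_4 = F_3 + F_2 = 3
...
= [0, 1, 1, 2, 3, 5, 8, 13]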